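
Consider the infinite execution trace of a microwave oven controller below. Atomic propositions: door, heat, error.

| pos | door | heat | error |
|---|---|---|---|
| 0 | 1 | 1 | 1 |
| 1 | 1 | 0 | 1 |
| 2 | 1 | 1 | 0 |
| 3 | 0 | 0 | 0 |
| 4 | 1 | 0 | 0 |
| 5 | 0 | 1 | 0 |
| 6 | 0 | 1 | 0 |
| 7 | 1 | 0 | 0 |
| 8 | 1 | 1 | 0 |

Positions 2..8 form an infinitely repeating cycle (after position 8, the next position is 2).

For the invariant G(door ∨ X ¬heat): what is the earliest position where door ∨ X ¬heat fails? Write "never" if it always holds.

5

Check door ∨ X ¬heat at each position in order: 0 ✓, 1 ✓, 2 ✓, 3 ✓, 4 ✓.
At position 5 the labels are {heat} and the next position 6 has {heat}, so door ∨ X ¬heat is false there. This is the first violation.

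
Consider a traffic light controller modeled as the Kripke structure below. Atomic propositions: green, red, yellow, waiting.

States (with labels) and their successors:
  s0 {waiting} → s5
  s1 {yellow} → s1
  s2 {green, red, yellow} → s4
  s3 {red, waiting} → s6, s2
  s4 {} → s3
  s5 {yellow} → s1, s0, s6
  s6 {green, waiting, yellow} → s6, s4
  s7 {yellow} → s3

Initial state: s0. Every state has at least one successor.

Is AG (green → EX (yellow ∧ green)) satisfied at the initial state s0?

States satisfying green → EX (yellow ∧ green): {s0, s1, s3, s4, s5, s6, s7}.
States satisfying AG (green → EX (yellow ∧ green)): {s1}.
s2 is reachable from s0 and violates green → EX (yellow ∧ green), so AG fails at s0.
s0 ∉ Sat(AG (green → EX (yellow ∧ green))).

No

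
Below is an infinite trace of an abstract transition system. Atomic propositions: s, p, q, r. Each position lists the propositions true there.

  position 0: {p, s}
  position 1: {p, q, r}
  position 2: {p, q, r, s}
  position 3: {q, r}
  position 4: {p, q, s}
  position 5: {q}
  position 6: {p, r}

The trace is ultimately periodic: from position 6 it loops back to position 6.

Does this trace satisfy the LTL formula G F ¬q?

F ¬q holds at every position 0..6, and those are all positions ever visited, so G F ¬q holds.

Satisfied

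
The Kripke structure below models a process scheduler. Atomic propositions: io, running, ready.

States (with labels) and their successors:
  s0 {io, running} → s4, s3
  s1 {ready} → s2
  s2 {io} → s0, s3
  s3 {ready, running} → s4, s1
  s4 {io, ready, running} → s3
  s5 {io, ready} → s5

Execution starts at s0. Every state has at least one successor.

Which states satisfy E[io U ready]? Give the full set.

States satisfying io: {s0, s2, s4, s5}.
States satisfying ready: {s1, s3, s4, s5}.
States satisfying E[io U ready]: {s0, s1, s2, s3, s4, s5}.

{s0, s1, s2, s3, s4, s5}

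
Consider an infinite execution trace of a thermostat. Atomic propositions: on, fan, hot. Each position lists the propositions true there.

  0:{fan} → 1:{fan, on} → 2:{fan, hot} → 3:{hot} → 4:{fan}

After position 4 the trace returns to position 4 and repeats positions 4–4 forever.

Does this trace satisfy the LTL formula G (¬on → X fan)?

Does not hold

¬on → X fan must hold at every position from 0 onward. It fails at position 2, so G (¬on → X fan) is false.
Positions where ¬on holds: 0, 2, 3, 4.
Check X fan at each: 0→ok, 2→fails, 3→ok, 4→ok.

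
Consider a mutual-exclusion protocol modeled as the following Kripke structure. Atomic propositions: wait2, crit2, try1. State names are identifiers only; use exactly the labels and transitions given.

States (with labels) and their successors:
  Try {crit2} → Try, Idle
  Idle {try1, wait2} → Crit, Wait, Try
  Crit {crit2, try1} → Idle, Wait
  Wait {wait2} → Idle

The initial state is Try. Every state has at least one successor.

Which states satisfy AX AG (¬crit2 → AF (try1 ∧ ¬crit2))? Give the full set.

States satisfying AG (¬crit2 → AF (try1 ∧ ¬crit2)): {Try, Idle, Crit, Wait}.
States satisfying AX AG (¬crit2 → AF (try1 ∧ ¬crit2)): {Try, Idle, Crit, Wait}.

{Try, Idle, Crit, Wait}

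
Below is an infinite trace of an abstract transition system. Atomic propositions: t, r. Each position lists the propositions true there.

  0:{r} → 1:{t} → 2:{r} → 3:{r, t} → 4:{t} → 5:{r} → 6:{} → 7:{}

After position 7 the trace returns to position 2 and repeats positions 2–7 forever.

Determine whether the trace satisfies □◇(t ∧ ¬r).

◇(t ∧ ¬r) holds at every position 0..7, and those are all positions ever visited, so □◇(t ∧ ¬r) holds.

Satisfied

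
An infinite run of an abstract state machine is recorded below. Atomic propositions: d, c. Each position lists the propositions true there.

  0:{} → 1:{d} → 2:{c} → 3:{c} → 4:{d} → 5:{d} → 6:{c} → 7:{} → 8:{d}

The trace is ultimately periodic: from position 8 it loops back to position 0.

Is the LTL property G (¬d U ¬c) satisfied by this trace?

¬d U ¬c holds at every position 0..8, and those are all positions ever visited, so G (¬d U ¬c) holds.

Satisfied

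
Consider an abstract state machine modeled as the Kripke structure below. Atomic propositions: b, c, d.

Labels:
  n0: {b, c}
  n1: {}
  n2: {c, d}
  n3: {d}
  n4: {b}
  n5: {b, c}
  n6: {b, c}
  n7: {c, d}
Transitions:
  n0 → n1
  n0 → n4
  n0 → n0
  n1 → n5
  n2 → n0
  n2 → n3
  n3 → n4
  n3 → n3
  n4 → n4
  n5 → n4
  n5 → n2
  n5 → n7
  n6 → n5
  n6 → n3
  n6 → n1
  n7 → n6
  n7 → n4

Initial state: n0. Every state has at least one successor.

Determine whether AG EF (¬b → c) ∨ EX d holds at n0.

States satisfying EF (¬b → c): {n0, n1, n2, n3, n4, n5, n6, n7}.
States satisfying AG EF (¬b → c): {n0, n1, n2, n3, n4, n5, n6, n7}.
States satisfying d: {n2, n3, n7}.
States satisfying EX d: {n2, n3, n5, n6}.
States satisfying AG EF (¬b → c) ∨ EX d: {n0, n1, n2, n3, n4, n5, n6, n7}.
n0 ∈ Sat(AG EF (¬b → c) ∨ EX d).

Satisfied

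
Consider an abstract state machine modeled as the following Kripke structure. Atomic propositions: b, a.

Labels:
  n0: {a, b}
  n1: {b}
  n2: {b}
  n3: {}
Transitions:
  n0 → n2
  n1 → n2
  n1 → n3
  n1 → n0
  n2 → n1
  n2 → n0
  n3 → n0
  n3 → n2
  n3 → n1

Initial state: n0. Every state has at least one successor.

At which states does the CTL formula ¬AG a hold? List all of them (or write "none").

{n0, n1, n2, n3}

States satisfying a: {n0}.
States satisfying AG a: ∅.
States satisfying ¬AG a: {n0, n1, n2, n3}.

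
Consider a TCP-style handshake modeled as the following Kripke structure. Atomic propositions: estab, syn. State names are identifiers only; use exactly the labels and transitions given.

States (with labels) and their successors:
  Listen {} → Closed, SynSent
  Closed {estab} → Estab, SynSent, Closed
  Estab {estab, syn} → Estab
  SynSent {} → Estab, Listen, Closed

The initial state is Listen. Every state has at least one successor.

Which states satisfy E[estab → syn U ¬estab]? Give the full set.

{Listen, SynSent}

States satisfying estab → syn: {Listen, Estab, SynSent}.
States satisfying ¬estab: {Listen, SynSent}.
States satisfying E[estab → syn U ¬estab]: {Listen, SynSent}.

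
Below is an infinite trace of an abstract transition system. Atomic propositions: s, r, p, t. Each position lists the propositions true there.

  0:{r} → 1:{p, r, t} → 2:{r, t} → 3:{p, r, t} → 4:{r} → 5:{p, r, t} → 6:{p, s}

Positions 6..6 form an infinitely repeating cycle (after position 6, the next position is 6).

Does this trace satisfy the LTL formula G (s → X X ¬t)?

Satisfied

s → X X ¬t holds at every position 0..6, and those are all positions ever visited, so G (s → X X ¬t) holds.
Positions where s holds: 6.
Check X X ¬t at each: 6→ok.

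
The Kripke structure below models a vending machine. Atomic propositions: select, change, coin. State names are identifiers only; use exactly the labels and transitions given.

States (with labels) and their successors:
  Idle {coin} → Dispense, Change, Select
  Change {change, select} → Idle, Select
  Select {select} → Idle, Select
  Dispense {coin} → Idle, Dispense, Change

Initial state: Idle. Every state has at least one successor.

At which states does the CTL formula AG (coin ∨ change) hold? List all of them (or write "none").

none

States satisfying coin ∨ change: {Idle, Change, Dispense}.
States satisfying AG (coin ∨ change): ∅.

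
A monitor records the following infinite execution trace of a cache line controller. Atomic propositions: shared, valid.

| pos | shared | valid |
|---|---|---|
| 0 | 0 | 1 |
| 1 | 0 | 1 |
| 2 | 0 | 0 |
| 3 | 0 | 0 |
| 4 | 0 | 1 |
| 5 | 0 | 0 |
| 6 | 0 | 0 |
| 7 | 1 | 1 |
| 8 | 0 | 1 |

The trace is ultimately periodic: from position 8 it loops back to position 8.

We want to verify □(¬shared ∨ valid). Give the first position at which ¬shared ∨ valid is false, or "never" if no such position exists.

¬shared ∨ valid holds at every position 0..8, and those are all the positions the trace ever visits, so the invariant □(¬shared ∨ valid) is never violated.

never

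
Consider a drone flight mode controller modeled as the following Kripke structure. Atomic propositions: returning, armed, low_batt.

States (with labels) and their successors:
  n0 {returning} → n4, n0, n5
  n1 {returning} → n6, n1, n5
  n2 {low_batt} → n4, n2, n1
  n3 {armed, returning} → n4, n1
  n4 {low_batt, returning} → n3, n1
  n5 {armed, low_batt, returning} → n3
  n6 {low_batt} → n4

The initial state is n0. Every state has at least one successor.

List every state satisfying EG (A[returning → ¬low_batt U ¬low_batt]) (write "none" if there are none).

{n0, n1, n3}

States satisfying A[returning → ¬low_batt U ¬low_batt]: {n0, n1, n3}.
States satisfying EG (A[returning → ¬low_batt U ¬low_batt]): {n0, n1, n3}.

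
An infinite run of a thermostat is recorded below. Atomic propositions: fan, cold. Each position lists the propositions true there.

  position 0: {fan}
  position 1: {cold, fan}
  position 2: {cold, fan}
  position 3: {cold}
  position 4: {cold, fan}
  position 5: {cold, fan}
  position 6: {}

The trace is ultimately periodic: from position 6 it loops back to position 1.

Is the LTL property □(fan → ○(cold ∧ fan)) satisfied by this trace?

fan → ○(cold ∧ fan) must hold at every position from 0 onward. It fails at position 2, so □(fan → ○(cold ∧ fan)) is false.
Positions where fan holds: 0, 1, 2, 4, 5.
Check ○(cold ∧ fan) at each: 0→ok, 1→ok, 2→fails, 4→ok, 5→fails.

Does not hold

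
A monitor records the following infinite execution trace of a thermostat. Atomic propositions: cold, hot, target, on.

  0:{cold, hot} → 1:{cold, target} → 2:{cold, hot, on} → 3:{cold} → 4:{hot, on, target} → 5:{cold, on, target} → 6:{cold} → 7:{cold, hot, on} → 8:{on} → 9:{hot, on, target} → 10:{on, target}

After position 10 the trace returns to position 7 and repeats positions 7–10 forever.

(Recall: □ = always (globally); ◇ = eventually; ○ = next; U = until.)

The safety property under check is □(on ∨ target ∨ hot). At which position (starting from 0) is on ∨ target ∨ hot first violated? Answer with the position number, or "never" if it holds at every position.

Check on ∨ target ∨ hot at each position in order: 0 ✓, 1 ✓, 2 ✓.
At position 3 the labels are {cold}, so on ∨ target ∨ hot is false there. This is the first violation.

3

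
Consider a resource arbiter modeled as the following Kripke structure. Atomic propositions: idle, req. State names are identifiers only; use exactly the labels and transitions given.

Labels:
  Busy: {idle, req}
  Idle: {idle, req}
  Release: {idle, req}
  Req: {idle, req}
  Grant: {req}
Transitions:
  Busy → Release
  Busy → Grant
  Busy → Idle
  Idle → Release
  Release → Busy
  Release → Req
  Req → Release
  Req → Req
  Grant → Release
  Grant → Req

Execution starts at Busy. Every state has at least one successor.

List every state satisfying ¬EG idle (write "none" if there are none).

{Grant}

States satisfying idle: {Busy, Idle, Release, Req}.
States satisfying EG idle: {Busy, Idle, Release, Req}.
States satisfying ¬EG idle: {Grant}.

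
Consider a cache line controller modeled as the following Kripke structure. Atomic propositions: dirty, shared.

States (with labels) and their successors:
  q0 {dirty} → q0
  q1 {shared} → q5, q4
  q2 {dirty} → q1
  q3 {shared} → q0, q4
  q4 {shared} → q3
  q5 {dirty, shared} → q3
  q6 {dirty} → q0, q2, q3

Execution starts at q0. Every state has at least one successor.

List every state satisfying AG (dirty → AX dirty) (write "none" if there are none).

{q0, q3, q4}

States satisfying dirty → AX dirty: {q0, q1, q3, q4}.
States satisfying AG (dirty → AX dirty): {q0, q3, q4}.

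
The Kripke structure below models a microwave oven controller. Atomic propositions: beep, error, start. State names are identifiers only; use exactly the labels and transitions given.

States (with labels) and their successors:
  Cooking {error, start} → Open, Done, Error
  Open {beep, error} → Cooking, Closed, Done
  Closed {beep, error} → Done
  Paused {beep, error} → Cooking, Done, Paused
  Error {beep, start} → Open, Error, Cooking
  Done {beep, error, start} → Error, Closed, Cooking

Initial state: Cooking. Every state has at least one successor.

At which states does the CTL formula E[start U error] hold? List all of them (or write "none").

States satisfying start: {Cooking, Error, Done}.
States satisfying error: {Cooking, Open, Closed, Paused, Done}.
States satisfying E[start U error]: {Cooking, Open, Closed, Paused, Error, Done}.

{Cooking, Open, Closed, Paused, Error, Done}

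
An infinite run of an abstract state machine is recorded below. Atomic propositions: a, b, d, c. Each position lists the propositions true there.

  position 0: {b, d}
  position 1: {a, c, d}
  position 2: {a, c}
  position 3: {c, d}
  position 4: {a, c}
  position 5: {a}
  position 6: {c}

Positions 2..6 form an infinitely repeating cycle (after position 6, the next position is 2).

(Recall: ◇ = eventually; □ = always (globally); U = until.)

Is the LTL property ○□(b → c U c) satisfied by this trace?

The position after 0 is 1; □(b → c U c) is true there.

Holds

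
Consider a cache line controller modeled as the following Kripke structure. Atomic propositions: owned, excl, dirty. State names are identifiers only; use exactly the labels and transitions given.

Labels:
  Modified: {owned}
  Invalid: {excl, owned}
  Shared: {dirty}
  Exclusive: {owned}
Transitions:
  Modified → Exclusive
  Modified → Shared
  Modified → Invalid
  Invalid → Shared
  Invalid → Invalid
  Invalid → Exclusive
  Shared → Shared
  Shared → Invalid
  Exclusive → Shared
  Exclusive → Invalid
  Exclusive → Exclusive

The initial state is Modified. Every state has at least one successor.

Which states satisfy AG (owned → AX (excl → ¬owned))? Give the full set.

States satisfying owned → AX (excl → ¬owned): {Shared}.
States satisfying AG (owned → AX (excl → ¬owned)): ∅.

none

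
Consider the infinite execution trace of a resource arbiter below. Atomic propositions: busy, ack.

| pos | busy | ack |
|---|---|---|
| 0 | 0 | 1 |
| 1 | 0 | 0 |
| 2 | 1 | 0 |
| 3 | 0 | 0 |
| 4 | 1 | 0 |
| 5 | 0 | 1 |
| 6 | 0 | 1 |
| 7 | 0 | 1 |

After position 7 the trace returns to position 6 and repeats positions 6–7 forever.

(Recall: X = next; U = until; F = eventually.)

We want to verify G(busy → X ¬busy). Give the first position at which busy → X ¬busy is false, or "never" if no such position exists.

never

busy → X ¬busy holds at every position 0..7, and those are all the positions the trace ever visits, so the invariant G(busy → X ¬busy) is never violated.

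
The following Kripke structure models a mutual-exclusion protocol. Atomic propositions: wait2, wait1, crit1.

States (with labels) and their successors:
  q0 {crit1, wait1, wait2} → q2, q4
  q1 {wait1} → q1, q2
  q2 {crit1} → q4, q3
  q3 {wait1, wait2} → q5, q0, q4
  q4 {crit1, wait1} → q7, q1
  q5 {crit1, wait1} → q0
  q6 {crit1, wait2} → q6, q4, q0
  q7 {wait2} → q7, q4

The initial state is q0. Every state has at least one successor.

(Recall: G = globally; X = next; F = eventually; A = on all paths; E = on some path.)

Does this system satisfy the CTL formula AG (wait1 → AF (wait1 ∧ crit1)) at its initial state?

Does not hold

States satisfying wait1 → AF (wait1 ∧ crit1): {q0, q2, q3, q4, q5, q6, q7}.
States satisfying AG (wait1 → AF (wait1 ∧ crit1)): ∅.
q1 is reachable from q0 and violates wait1 → AF (wait1 ∧ crit1), so AG fails at q0.
q0 ∉ Sat(AG (wait1 → AF (wait1 ∧ crit1))).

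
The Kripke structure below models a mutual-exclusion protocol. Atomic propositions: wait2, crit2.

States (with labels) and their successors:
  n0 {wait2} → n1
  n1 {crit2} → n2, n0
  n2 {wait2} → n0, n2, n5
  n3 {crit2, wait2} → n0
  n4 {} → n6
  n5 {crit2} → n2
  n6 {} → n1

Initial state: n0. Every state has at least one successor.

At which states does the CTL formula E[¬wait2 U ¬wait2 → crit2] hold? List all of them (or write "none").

{n0, n1, n2, n3, n4, n5, n6}

States satisfying ¬wait2: {n1, n4, n5, n6}.
States satisfying ¬wait2 → crit2: {n0, n1, n2, n3, n5}.
States satisfying E[¬wait2 U ¬wait2 → crit2]: {n0, n1, n2, n3, n4, n5, n6}.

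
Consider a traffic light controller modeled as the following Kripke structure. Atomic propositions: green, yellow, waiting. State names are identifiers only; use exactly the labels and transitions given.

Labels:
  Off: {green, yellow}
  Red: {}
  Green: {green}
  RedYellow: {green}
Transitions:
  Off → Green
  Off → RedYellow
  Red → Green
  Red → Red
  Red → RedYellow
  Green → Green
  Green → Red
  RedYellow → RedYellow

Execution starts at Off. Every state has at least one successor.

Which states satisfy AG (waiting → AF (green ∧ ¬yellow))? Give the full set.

{Off, Red, Green, RedYellow}

States satisfying waiting → AF (green ∧ ¬yellow): {Off, Red, Green, RedYellow}.
States satisfying AG (waiting → AF (green ∧ ¬yellow)): {Off, Red, Green, RedYellow}.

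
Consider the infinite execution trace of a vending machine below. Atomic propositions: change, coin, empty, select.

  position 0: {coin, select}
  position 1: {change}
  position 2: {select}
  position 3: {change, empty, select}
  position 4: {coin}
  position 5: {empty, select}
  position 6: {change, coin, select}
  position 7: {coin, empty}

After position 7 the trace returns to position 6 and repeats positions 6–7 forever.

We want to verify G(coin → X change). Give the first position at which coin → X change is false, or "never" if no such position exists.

Check coin → X change at each position in order: 0 ✓, 1 ✓, 2 ✓, 3 ✓.
At position 4 the labels are {coin} and the next position 5 has {empty, select}, so coin → X change is false there. This is the first violation.

4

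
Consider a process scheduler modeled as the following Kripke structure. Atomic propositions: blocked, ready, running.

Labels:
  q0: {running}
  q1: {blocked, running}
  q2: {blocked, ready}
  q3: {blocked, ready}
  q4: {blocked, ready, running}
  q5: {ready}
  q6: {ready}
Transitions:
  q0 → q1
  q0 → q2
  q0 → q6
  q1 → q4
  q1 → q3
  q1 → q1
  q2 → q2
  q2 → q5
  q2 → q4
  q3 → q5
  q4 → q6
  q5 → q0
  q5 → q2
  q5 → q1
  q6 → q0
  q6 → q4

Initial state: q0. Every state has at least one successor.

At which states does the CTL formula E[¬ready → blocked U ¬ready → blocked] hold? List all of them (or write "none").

States satisfying ¬ready → blocked: {q1, q2, q3, q4, q5, q6}.
States satisfying E[¬ready → blocked U ¬ready → blocked]: {q1, q2, q3, q4, q5, q6}.

{q1, q2, q3, q4, q5, q6}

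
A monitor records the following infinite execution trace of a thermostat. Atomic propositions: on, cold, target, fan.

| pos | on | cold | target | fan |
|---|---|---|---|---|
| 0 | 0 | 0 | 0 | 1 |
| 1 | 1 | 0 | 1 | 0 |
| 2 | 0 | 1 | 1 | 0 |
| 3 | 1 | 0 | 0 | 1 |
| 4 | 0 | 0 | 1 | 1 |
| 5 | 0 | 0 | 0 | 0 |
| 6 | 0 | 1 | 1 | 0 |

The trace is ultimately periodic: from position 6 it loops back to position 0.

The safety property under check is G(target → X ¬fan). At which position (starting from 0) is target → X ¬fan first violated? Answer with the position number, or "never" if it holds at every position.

2

Check target → X ¬fan at each position in order: 0 ✓, 1 ✓.
At position 2 the labels are {cold, target} and the next position 3 has {fan, on}, so target → X ¬fan is false there. This is the first violation.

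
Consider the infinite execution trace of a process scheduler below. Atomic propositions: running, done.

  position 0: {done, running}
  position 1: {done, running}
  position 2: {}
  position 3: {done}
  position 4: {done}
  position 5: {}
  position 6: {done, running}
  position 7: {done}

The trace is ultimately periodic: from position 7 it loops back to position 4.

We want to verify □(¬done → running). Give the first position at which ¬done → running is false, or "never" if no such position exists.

Check ¬done → running at each position in order: 0 ✓, 1 ✓.
At position 2 the labels are {}, so ¬done → running is false there. This is the first violation.

2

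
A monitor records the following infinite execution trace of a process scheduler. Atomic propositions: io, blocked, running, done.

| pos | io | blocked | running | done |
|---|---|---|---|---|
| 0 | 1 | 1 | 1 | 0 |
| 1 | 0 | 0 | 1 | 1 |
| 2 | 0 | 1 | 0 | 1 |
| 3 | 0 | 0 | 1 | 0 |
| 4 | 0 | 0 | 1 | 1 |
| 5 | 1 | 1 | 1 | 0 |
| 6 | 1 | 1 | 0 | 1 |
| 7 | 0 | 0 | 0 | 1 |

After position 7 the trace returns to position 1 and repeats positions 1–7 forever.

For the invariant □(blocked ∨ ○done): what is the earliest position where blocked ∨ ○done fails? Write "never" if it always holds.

Check blocked ∨ ○done at each position in order: 0 ✓, 1 ✓, 2 ✓, 3 ✓.
At position 4 the labels are {done, running} and the next position 5 has {blocked, io, running}, so blocked ∨ ○done is false there. This is the first violation.

4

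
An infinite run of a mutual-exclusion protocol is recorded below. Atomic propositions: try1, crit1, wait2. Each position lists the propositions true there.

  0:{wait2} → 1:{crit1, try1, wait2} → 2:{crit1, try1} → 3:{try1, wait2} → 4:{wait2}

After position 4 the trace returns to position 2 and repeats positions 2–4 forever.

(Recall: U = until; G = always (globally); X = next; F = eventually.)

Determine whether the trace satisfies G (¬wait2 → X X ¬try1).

Satisfied

¬wait2 → X X ¬try1 holds at every position 0..4, and those are all positions ever visited, so G (¬wait2 → X X ¬try1) holds.
Positions where ¬wait2 holds: 2.
Check X X ¬try1 at each: 2→ok.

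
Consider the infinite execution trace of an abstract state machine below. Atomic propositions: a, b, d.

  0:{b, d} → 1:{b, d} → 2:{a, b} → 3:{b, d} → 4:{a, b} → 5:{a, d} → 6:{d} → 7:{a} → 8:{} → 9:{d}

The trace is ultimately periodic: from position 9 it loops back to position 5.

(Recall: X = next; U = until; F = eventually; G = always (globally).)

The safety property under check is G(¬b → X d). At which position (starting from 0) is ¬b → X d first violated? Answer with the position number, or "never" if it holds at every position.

6

Check ¬b → X d at each position in order: 0 ✓, 1 ✓, 2 ✓, 3 ✓, 4 ✓, 5 ✓.
At position 6 the labels are {d} and the next position 7 has {a}, so ¬b → X d is false there. This is the first violation.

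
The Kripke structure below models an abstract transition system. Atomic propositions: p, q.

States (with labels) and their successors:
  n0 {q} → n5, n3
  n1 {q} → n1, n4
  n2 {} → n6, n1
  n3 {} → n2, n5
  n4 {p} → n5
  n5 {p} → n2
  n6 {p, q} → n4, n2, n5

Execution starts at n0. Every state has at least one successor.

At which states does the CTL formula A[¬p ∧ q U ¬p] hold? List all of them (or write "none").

{n0, n1, n2, n3}

States satisfying ¬p ∧ q: {n0, n1}.
States satisfying ¬p: {n0, n1, n2, n3}.
States satisfying A[¬p ∧ q U ¬p]: {n0, n1, n2, n3}.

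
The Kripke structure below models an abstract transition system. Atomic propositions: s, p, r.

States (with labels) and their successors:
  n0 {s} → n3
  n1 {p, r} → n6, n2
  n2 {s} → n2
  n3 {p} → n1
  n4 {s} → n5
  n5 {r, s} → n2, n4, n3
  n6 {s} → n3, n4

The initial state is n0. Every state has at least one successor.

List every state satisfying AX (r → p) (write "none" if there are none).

{n0, n1, n2, n3, n5, n6}

States satisfying r → p: {n0, n1, n2, n3, n4, n6}.
States satisfying AX (r → p): {n0, n1, n2, n3, n5, n6}.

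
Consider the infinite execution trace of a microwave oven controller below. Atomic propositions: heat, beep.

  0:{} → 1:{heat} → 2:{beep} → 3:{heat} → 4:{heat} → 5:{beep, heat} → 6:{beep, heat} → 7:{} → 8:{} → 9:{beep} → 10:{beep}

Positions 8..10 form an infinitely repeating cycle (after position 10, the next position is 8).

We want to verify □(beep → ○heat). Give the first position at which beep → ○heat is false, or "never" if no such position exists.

Check beep → ○heat at each position in order: 0 ✓, 1 ✓, 2 ✓, 3 ✓, 4 ✓, 5 ✓.
At position 6 the labels are {beep, heat} and the next position 7 has {}, so beep → ○heat is false there. This is the first violation.

6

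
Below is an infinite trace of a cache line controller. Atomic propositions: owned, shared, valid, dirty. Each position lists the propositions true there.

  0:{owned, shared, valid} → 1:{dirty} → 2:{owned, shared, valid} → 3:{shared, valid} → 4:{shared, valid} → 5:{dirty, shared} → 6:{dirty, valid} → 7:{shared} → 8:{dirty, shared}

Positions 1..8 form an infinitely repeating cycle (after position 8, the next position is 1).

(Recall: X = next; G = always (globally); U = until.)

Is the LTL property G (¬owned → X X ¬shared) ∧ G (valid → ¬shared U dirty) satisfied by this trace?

¬owned → X X ¬shared must hold at every position from 0 onward. It fails at position 1, so G (¬owned → X X ¬shared) is false.
Positions where ¬owned holds: 1, 3, 4, 5, 6, 7, 8.
Check X X ¬shared at each: 1→fails, 3→fails, 4→ok, 5→fails, 6→fails, 7→ok, 8→fails.
valid → ¬shared U dirty must hold at every position from 0 onward. It fails at position 0, so G (valid → ¬shared U dirty) is false.
Positions where valid holds: 0, 2, 3, 4, 6.
Check ¬shared U dirty at each: 0→fails, 2→fails, 3→fails, 4→fails, 6→ok.
At position 0: G (¬owned → X X ¬shared) is false; G (valid → ¬shared U dirty) is false; so G (¬owned → X X ¬shared) ∧ G (valid → ¬shared U dirty) is false.

Does not hold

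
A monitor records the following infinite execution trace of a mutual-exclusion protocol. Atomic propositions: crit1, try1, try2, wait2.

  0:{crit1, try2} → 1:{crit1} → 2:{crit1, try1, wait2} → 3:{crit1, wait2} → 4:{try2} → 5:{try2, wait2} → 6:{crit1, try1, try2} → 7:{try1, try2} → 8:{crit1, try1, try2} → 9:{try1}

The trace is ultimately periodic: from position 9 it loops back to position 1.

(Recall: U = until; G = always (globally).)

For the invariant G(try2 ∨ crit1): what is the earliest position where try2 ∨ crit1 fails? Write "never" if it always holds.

Check try2 ∨ crit1 at each position in order: 0 ✓, 1 ✓, 2 ✓, 3 ✓, 4 ✓, 5 ✓, 6 ✓, 7 ✓, 8 ✓.
At position 9 the labels are {try1}, so try2 ∨ crit1 is false there. This is the first violation.

9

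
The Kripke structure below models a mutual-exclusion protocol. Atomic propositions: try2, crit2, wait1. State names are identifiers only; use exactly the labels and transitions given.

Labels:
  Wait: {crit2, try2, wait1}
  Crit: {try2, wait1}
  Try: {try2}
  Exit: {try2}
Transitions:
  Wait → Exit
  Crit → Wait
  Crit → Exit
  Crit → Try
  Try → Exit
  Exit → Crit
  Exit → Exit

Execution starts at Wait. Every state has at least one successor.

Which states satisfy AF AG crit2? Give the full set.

States satisfying AG crit2: ∅.
States satisfying AF AG crit2: ∅.

none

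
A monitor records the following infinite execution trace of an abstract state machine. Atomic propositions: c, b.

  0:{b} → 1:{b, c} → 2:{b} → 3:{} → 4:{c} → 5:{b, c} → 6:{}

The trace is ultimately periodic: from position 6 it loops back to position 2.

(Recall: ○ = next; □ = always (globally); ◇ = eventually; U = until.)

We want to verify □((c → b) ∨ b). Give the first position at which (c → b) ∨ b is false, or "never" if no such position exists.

Check (c → b) ∨ b at each position in order: 0 ✓, 1 ✓, 2 ✓, 3 ✓.
At position 4 the labels are {c}, so (c → b) ∨ b is false there. This is the first violation.

4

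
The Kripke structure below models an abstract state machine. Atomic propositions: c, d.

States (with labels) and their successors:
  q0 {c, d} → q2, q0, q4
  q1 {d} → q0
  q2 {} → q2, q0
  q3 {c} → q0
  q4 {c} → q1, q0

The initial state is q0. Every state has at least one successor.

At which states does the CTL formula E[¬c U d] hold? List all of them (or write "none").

{q0, q1, q2}

States satisfying ¬c: {q1, q2}.
States satisfying d: {q0, q1}.
States satisfying E[¬c U d]: {q0, q1, q2}.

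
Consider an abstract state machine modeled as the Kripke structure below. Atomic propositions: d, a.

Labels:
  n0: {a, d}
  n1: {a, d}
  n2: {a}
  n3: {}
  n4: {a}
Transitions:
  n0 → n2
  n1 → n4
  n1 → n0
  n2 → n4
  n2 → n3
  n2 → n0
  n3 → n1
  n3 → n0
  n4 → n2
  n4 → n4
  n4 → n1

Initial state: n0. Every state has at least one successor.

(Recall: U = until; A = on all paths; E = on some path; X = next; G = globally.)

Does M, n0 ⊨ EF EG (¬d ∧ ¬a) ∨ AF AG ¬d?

States satisfying EG (¬d ∧ ¬a): ∅.
States satisfying EF EG (¬d ∧ ¬a): ∅.
States satisfying AG ¬d: ∅.
States satisfying AF AG ¬d: ∅.
States satisfying EF EG (¬d ∧ ¬a) ∨ AF AG ¬d: ∅.
n0 ∉ Sat(EF EG (¬d ∧ ¬a) ∨ AF AG ¬d).

No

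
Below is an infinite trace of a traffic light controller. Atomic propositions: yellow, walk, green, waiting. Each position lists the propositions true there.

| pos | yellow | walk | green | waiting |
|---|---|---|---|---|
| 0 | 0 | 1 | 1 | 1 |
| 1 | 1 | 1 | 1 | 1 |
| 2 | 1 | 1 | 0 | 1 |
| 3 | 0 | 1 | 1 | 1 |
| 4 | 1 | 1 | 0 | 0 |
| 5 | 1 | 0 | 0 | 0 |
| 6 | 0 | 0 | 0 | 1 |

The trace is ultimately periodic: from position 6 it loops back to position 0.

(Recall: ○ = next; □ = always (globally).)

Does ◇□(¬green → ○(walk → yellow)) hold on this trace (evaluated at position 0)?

□(¬green → ○(walk → yellow)) is false at every position 0..6, so it never becomes true and ◇□(¬green → ○(walk → yellow)) fails.

Does not hold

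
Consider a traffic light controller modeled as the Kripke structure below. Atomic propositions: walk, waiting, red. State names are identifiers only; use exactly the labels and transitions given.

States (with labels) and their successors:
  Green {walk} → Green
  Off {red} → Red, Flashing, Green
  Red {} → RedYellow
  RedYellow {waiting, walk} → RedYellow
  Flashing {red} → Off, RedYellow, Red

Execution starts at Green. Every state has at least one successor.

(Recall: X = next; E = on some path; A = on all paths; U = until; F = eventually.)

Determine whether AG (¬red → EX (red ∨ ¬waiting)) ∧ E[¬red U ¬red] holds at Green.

States satisfying ¬red → EX (red ∨ ¬waiting): {Green, Off, Flashing}.
States satisfying AG (¬red → EX (red ∨ ¬waiting)): {Green}.
States satisfying ¬red: {Green, Red, RedYellow}.
States satisfying E[¬red U ¬red]: {Green, Red, RedYellow}.
States satisfying AG (¬red → EX (red ∨ ¬waiting)) ∧ E[¬red U ¬red]: {Green}.
Green ∈ Sat(AG (¬red → EX (red ∨ ¬waiting)) ∧ E[¬red U ¬red]).

Holds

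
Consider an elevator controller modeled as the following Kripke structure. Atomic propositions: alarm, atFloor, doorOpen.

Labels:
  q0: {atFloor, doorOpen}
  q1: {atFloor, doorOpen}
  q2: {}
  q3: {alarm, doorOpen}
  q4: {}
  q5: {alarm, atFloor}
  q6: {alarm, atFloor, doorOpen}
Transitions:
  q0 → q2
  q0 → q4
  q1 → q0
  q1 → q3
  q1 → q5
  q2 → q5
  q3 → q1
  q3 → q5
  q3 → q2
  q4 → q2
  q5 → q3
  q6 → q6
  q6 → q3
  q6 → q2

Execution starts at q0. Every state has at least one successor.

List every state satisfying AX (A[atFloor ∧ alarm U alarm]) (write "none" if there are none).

{q2, q5}

States satisfying A[atFloor ∧ alarm U alarm]: {q3, q5, q6}.
States satisfying AX (A[atFloor ∧ alarm U alarm]): {q2, q5}.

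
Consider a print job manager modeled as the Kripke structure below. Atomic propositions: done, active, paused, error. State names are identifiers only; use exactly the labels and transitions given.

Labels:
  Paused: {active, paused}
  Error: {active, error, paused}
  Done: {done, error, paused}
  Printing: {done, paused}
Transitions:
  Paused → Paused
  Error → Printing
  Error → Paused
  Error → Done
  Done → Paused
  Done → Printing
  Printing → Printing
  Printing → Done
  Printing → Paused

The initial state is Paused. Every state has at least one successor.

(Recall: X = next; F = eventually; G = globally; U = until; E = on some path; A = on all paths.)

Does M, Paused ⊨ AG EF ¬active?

States satisfying EF ¬active: {Error, Done, Printing}.
States satisfying AG EF ¬active: ∅.
Paused is reachable from Paused and violates EF ¬active, so AG fails at Paused.
Paused ∉ Sat(AG EF ¬active).

Violated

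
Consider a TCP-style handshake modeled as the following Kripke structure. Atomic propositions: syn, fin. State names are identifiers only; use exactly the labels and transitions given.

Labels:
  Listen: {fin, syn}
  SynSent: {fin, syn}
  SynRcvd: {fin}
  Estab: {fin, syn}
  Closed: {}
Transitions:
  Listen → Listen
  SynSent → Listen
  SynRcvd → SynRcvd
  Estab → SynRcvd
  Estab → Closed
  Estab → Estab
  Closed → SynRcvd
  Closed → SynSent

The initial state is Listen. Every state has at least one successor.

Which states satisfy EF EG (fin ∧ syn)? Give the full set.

{Listen, SynSent, Estab, Closed}

States satisfying EG (fin ∧ syn): {Listen, SynSent, Estab}.
States satisfying EF EG (fin ∧ syn): {Listen, SynSent, Estab, Closed}.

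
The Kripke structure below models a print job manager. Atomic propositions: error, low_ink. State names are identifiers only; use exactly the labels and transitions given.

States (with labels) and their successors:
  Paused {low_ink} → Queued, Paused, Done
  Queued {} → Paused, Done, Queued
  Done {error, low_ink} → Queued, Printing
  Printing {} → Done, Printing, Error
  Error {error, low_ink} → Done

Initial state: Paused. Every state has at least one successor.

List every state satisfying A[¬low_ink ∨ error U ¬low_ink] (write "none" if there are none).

States satisfying ¬low_ink ∨ error: {Queued, Done, Printing, Error}.
States satisfying ¬low_ink: {Queued, Printing}.
States satisfying A[¬low_ink ∨ error U ¬low_ink]: {Queued, Done, Printing, Error}.

{Queued, Done, Printing, Error}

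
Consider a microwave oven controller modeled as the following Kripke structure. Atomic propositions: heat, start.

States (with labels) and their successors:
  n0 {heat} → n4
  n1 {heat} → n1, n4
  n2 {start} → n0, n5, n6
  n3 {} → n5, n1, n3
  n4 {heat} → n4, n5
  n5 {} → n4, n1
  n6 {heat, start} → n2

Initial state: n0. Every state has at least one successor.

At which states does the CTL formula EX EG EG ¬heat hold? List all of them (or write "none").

States satisfying EG EG ¬heat: {n3}.
States satisfying EX EG EG ¬heat: {n3}.

{n3}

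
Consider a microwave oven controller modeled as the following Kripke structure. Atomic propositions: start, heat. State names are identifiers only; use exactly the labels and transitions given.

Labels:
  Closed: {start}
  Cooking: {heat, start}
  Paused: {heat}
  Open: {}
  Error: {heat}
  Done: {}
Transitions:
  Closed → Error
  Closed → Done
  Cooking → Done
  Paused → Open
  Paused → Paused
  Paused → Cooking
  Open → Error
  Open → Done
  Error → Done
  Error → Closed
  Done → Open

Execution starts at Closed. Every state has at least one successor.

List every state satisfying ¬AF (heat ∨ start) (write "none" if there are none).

{Open, Done}

States satisfying heat ∨ start: {Closed, Cooking, Paused, Error}.
States satisfying AF (heat ∨ start): {Closed, Cooking, Paused, Error}.
States satisfying ¬AF (heat ∨ start): {Open, Done}.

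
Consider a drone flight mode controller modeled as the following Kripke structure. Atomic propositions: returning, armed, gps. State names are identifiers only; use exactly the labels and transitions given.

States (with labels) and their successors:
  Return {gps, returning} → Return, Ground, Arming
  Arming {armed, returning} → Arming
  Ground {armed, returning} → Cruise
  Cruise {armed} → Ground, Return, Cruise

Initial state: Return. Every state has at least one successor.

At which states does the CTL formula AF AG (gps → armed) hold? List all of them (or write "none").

{Arming}

States satisfying AG (gps → armed): {Arming}.
States satisfying AF AG (gps → armed): {Arming}.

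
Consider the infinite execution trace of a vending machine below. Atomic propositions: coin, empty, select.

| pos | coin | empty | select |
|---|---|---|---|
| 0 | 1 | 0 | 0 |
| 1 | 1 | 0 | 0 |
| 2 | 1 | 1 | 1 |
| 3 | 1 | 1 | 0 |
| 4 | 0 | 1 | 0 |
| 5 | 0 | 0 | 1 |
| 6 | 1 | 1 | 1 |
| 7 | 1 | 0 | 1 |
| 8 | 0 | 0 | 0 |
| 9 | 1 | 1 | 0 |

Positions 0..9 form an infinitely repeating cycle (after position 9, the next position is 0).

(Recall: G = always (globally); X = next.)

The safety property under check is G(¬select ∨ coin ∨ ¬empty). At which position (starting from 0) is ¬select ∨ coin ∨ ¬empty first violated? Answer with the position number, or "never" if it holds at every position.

never

¬select ∨ coin ∨ ¬empty holds at every position 0..9, and those are all the positions the trace ever visits, so the invariant G(¬select ∨ coin ∨ ¬empty) is never violated.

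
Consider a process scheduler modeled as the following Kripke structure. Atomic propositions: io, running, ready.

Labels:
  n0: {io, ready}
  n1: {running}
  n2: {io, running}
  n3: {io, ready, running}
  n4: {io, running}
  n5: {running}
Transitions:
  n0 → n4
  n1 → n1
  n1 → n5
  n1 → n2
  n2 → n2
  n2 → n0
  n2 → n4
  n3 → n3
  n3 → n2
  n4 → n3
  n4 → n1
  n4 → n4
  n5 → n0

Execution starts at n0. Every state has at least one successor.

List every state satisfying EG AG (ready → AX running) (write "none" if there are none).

{n0, n1, n2, n3, n4, n5}

States satisfying AG (ready → AX running): {n0, n1, n2, n3, n4, n5}.
States satisfying EG AG (ready → AX running): {n0, n1, n2, n3, n4, n5}.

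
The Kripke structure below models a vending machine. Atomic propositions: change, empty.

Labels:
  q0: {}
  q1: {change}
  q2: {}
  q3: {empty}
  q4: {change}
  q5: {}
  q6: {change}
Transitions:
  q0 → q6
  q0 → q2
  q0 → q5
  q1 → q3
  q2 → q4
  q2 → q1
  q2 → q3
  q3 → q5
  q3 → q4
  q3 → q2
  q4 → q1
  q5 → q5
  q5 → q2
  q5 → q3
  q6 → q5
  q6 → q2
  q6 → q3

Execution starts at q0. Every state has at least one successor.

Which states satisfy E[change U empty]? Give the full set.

{q1, q3, q4, q6}

States satisfying change: {q1, q4, q6}.
States satisfying empty: {q3}.
States satisfying E[change U empty]: {q1, q3, q4, q6}.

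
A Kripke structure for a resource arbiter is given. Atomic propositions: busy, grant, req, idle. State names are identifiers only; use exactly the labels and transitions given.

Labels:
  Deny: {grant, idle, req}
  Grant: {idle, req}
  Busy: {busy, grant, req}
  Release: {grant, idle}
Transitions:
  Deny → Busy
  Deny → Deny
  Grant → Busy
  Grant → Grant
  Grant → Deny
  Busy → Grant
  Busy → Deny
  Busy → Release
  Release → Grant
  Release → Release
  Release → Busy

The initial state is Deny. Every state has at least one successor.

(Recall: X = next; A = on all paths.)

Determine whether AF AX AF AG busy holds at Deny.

States satisfying AX AF AG busy: ∅.
States satisfying AF AX AF AG busy: ∅.
There is a path from Deny along which AX AF AG busy never holds.
Deny ∉ Sat(AF AX AF AG busy).

Does not hold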